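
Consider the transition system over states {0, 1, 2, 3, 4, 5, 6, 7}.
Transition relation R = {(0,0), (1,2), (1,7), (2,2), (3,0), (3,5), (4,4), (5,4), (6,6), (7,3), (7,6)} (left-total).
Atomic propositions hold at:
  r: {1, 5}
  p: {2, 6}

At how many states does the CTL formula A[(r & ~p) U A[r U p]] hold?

2

Sat(~p) = {0, 1, 3, 4, 5, 7}
Sat(r & ~p) = {1, 5}
A[r U p]: least fixpoint, start Z0 = Sat(p) = {2, 6}, add states in Sat(r) with every successor in Z. Already a fixed point.
Sat(A[r U p]) = {2, 6}
A[(r & ~p) U A[r U p]]: least fixpoint, start Z0 = Sat(A[r U p]) = {2, 6}, add states in Sat(r & ~p) with every successor in Z. Already a fixed point.
Sat(A[(r & ~p) U A[r U p]]) = {2, 6}
|Sat(A[(r & ~p) U A[r U p]])| = |{2, 6}| = 2.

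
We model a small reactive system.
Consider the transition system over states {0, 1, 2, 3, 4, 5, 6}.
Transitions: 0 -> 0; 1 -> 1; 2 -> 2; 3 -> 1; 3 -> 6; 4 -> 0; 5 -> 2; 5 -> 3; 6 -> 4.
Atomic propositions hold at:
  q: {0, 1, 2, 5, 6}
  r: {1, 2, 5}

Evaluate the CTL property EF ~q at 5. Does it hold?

Sat(~q) = {3, 4}
EF ~q: least fixpoint, start Z0 = {3, 4}, add states with some successor in Z. Z1 = {3, 4, 5, 6}; fixed.
Sat(EF ~q) = {3, 4, 5, 6}
5 ∈ Sat(EF ~q) = {3, 4, 5, 6}, so the formula holds at 5.

Yes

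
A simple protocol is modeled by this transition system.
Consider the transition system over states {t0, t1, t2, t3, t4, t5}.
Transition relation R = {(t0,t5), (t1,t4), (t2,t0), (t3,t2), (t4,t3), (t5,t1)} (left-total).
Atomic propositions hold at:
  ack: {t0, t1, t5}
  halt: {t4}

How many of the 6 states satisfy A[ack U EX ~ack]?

Sat(~ack) = {t2, t3, t4}
Sat(EX ~ack) = {s : some successor in {t2, t3, t4}} = {t1, t3, t4}
A[ack U EX ~ack]: least fixpoint, start Z0 = Sat(EX ~ack) = {t1, t3, t4}, add states in Sat(ack) with every successor in Z. Z1 = {t1, t3, t4, t5}; Z2 = {t0, t1, t3, t4, t5}; fixed.
Sat(A[ack U EX ~ack]) = {t0, t1, t3, t4, t5}
|Sat(A[ack U EX ~ack])| = |{t0, t1, t3, t4, t5}| = 5.

5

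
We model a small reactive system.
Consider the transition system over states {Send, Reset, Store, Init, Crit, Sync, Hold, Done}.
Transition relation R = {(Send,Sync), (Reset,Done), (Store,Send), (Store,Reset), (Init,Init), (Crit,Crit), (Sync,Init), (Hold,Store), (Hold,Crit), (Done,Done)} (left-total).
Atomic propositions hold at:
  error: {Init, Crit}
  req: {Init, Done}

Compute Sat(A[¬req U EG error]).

{Send, Init, Crit, Sync}

Sat(¬req) = {Send, Reset, Store, Crit, Sync, Hold}
EG error: greatest fixpoint, start Z0 = {Init, Crit}, keep only states in Sat with some successor in Z. Already a fixed point.
Sat(EG error) = {Init, Crit}
A[¬req U EG error]: least fixpoint, start Z0 = Sat(EG error) = {Init, Crit}, add states in Sat(¬req) with every successor in Z. Z1 = {Init, Crit, Sync}; Z2 = {Send, Init, Crit, Sync}; fixed.
Sat(A[¬req U EG error]) = {Send, Init, Crit, Sync}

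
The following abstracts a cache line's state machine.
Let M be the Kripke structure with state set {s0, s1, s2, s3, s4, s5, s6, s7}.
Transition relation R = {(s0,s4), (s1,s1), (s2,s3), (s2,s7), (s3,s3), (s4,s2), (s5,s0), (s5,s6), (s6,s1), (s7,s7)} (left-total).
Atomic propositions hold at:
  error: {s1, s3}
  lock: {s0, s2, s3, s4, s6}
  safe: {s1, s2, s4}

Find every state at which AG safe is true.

AG safe: greatest fixpoint, start Z0 = {s1, s2, s4}, keep only states in Sat with every successor in Z. Z1 = {s1, s4}; Z2 = {s1}; fixed.
Sat(AG safe) = {s1}

{s1}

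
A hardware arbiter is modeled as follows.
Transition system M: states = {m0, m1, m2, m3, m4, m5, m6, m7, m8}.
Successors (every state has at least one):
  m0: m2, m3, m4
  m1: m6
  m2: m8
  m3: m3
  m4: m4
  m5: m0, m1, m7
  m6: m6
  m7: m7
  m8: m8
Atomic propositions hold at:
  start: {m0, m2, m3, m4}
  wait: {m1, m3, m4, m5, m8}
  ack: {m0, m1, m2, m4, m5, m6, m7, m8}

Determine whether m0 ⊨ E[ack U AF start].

AF start: least fixpoint, start Z0 = {m0, m2, m3, m4}, add states with every successor in Z. Already a fixed point.
Sat(AF start) = {m0, m2, m3, m4}
E[ack U AF start]: least fixpoint, start Z0 = Sat(AF start) = {m0, m2, m3, m4}, add states in Sat(ack) with some successor in Z. Z1 = {m0, m2, m3, m4, m5}; fixed.
Sat(E[ack U AF start]) = {m0, m2, m3, m4, m5}
m0 ∈ Sat(E[ack U AF start]) = {m0, m2, m3, m4, m5}, so the formula holds at m0.

Yes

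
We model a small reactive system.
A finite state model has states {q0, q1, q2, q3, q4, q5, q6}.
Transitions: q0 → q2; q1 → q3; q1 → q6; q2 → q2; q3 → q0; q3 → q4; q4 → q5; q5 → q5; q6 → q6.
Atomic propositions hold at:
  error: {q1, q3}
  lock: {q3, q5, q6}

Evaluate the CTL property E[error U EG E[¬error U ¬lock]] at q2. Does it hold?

Yes

Sat(¬error) = {q0, q2, q4, q5, q6}
Sat(¬lock) = {q0, q1, q2, q4}
E[¬error U ¬lock]: least fixpoint, start Z0 = Sat(¬lock) = {q0, q1, q2, q4}, add states in Sat(¬error) with some successor in Z. Already a fixed point.
Sat(E[¬error U ¬lock]) = {q0, q1, q2, q4}
EG E[¬error U ¬lock]: greatest fixpoint, start Z0 = {q0, q1, q2, q4}, keep only states in Sat with some successor in Z. Z1 = {q0, q2}; fixed.
Sat(EG E[¬error U ¬lock]) = {q0, q2}
E[error U EG E[¬error U ¬lock]]: least fixpoint, start Z0 = Sat(EG E[¬error U ¬lock]) = {q0, q2}, add states in Sat(error) with some successor in Z. Z1 = {q0, q2, q3}; Z2 = {q0, q1, q2, q3}; fixed.
Sat(E[error U EG E[¬error U ¬lock]]) = {q0, q1, q2, q3}
q2 ∈ Sat(E[error U EG E[¬error U ¬lock]]) = {q0, q1, q2, q3}, so the formula holds at q2.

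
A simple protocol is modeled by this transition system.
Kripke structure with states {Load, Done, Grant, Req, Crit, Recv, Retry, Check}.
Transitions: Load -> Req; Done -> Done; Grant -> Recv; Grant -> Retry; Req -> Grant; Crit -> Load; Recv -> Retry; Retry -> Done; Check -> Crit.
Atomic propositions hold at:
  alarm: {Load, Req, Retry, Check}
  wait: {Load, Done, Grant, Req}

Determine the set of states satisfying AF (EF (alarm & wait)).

Sat(alarm & wait) = {Load, Req}
EF (alarm & wait): least fixpoint, start Z0 = {Load, Req}, add states with some successor in Z. Z1 = {Load, Req, Crit}; Z2 = {Load, Req, Crit, Check}; fixed.
Sat(EF (alarm & wait)) = {Load, Req, Crit, Check}
AF (EF (alarm & wait)): least fixpoint, start Z0 = {Load, Req, Crit, Check}, add states with every successor in Z. Already a fixed point.
Sat(AF (EF (alarm & wait))) = {Load, Req, Crit, Check}

{Load, Req, Crit, Check}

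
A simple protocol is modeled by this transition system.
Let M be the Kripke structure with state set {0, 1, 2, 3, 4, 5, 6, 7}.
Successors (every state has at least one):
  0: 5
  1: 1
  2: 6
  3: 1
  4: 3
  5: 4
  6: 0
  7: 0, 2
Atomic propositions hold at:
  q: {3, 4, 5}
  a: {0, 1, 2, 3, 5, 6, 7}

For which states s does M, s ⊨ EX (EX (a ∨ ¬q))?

Sat(¬q) = {0, 1, 2, 6, 7}
Sat(a ∨ ¬q) = {0, 1, 2, 3, 5, 6, 7}
Sat(EX (a ∨ ¬q)) = {s : some successor in {0, 1, 2, 3, 5, 6, 7}} = {0, 1, 2, 3, 4, 6, 7}
Sat(EX (EX (a ∨ ¬q))) = {s : some successor in {0, 1, 2, 3, 4, 6, 7}} = {1, 2, 3, 4, 5, 6, 7}

{1, 2, 3, 4, 5, 6, 7}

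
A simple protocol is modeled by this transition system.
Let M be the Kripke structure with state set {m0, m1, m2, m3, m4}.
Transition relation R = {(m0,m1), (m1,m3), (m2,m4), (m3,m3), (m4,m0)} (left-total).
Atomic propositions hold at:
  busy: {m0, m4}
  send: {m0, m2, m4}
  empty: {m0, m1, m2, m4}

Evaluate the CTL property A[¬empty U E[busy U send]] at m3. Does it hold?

No

Sat(¬empty) = {m3}
E[busy U send]: least fixpoint, start Z0 = Sat(send) = {m0, m2, m4}, add states in Sat(busy) with some successor in Z. Already a fixed point.
Sat(E[busy U send]) = {m0, m2, m4}
A[¬empty U E[busy U send]]: least fixpoint, start Z0 = Sat(E[busy U send]) = {m0, m2, m4}, add states in Sat(¬empty) with every successor in Z. Already a fixed point.
Sat(A[¬empty U E[busy U send]]) = {m0, m2, m4}
m3 ∉ Sat(A[¬empty U E[busy U send]]) = {m0, m2, m4}, so the formula does not hold at m3.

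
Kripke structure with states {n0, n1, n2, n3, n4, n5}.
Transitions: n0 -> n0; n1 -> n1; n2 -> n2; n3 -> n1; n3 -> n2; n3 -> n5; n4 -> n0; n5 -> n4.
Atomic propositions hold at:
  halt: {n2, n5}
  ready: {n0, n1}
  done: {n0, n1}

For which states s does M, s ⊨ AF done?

AF done: least fixpoint, start Z0 = {n0, n1}, add states with every successor in Z. Z1 = {n0, n1, n4}; Z2 = {n0, n1, n4, n5}; fixed.
Sat(AF done) = {n0, n1, n4, n5}

{n0, n1, n4, n5}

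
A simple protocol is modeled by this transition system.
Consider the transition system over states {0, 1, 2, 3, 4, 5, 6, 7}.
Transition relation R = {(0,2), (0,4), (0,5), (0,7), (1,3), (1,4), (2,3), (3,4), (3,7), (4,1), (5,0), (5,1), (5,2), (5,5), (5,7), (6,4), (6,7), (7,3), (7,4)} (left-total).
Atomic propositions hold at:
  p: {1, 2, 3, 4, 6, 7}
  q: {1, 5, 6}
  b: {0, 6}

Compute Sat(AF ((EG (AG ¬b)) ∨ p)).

Sat(¬b) = {1, 2, 3, 4, 5, 7}
AG ¬b: greatest fixpoint, start Z0 = {1, 2, 3, 4, 5, 7}, keep only states in Sat with every successor in Z. Z1 = {1, 2, 3, 4, 7}; fixed.
Sat(AG ¬b) = {1, 2, 3, 4, 7}
EG (AG ¬b): greatest fixpoint, start Z0 = {1, 2, 3, 4, 7}, keep only states in Sat with some successor in Z. Already a fixed point.
Sat(EG (AG ¬b)) = {1, 2, 3, 4, 7}
Sat((EG (AG ¬b)) ∨ p) = {1, 2, 3, 4, 6, 7}
AF ((EG (AG ¬b)) ∨ p): least fixpoint, start Z0 = {1, 2, 3, 4, 6, 7}, add states with every successor in Z. Already a fixed point.
Sat(AF ((EG (AG ¬b)) ∨ p)) = {1, 2, 3, 4, 6, 7}

{1, 2, 3, 4, 6, 7}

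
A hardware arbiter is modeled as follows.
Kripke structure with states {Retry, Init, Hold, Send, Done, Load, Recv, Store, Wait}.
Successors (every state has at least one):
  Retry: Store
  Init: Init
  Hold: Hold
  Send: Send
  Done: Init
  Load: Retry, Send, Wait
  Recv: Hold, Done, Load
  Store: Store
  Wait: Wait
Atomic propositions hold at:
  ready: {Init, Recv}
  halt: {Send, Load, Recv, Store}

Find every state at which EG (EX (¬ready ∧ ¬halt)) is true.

Sat(¬ready) = {Retry, Hold, Send, Done, Load, Store, Wait}
Sat(¬halt) = {Retry, Init, Hold, Done, Wait}
Sat(¬ready ∧ ¬halt) = {Retry, Hold, Done, Wait}
Sat(EX (¬ready ∧ ¬halt)) = {s : some successor in {Retry, Hold, Done, Wait}} = {Hold, Load, Recv, Wait}
EG (EX (¬ready ∧ ¬halt)): greatest fixpoint, start Z0 = {Hold, Load, Recv, Wait}, keep only states in Sat with some successor in Z. Already a fixed point.
Sat(EG (EX (¬ready ∧ ¬halt))) = {Hold, Load, Recv, Wait}

{Hold, Load, Recv, Wait}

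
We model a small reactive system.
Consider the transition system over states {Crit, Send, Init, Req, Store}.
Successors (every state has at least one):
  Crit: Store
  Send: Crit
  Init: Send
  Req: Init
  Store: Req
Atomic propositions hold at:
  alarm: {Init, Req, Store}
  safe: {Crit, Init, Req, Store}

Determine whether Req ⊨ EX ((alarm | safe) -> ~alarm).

Sat(alarm | safe) = {Crit, Init, Req, Store}
Sat(~alarm) = {Crit, Send}
Sat((alarm | safe) -> ~alarm) = {Crit, Send}
Sat(EX ((alarm | safe) -> ~alarm)) = {s : some successor in {Crit, Send}} = {Send, Init}
Req ∉ Sat(EX ((alarm | safe) -> ~alarm)) = {Send, Init}, so the formula does not hold at Req.

No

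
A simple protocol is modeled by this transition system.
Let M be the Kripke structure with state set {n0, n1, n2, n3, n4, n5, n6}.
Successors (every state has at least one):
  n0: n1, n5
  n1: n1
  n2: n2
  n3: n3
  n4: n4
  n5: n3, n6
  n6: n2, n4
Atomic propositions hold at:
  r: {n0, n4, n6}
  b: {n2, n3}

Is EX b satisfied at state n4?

No

Sat(EX b) = {s : some successor in {n2, n3}} = {n2, n3, n5, n6}
n4 ∉ Sat(EX b) = {n2, n3, n5, n6}, so the formula does not hold at n4.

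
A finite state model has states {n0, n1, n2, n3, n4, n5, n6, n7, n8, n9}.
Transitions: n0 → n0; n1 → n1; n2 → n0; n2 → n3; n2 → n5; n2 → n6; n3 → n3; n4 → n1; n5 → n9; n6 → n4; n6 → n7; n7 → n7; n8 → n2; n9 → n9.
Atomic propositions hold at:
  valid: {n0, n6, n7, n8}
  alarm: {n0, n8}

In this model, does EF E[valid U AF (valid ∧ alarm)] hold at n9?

No

Sat(valid ∧ alarm) = {n0, n8}
AF (valid ∧ alarm): least fixpoint, start Z0 = {n0, n8}, add states with every successor in Z. Already a fixed point.
Sat(AF (valid ∧ alarm)) = {n0, n8}
E[valid U AF (valid ∧ alarm)]: least fixpoint, start Z0 = Sat(AF (valid ∧ alarm)) = {n0, n8}, add states in Sat(valid) with some successor in Z. Already a fixed point.
Sat(E[valid U AF (valid ∧ alarm)]) = {n0, n8}
EF E[valid U AF (valid ∧ alarm)]: least fixpoint, start Z0 = {n0, n8}, add states with some successor in Z. Z1 = {n0, n2, n8}; fixed.
Sat(EF E[valid U AF (valid ∧ alarm)]) = {n0, n2, n8}
n9 ∉ Sat(EF E[valid U AF (valid ∧ alarm)]) = {n0, n2, n8}, so the formula does not hold at n9.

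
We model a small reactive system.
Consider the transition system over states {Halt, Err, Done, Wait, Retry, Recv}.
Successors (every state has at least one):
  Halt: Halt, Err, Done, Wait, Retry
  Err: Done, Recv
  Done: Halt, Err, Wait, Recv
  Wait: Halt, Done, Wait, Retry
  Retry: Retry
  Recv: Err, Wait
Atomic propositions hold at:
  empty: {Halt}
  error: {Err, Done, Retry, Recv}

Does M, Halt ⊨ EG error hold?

No

EG error: greatest fixpoint, start Z0 = {Err, Done, Retry, Recv}, keep only states in Sat with some successor in Z. Already a fixed point.
Sat(EG error) = {Err, Done, Retry, Recv}
Halt ∉ Sat(EG error) = {Err, Done, Retry, Recv}, so the formula does not hold at Halt.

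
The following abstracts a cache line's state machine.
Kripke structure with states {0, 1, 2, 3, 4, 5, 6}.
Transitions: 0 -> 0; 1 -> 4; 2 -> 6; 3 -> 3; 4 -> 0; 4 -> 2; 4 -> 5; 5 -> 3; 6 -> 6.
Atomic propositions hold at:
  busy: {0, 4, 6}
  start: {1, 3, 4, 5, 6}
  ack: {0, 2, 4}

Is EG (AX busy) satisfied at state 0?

Sat(AX busy) = {s : every successor in {0, 4, 6}} = {0, 1, 2, 6}
EG (AX busy): greatest fixpoint, start Z0 = {0, 1, 2, 6}, keep only states in Sat with some successor in Z. Z1 = {0, 2, 6}; fixed.
Sat(EG (AX busy)) = {0, 2, 6}
0 ∈ Sat(EG (AX busy)) = {0, 2, 6}, so the formula holds at 0.

Yes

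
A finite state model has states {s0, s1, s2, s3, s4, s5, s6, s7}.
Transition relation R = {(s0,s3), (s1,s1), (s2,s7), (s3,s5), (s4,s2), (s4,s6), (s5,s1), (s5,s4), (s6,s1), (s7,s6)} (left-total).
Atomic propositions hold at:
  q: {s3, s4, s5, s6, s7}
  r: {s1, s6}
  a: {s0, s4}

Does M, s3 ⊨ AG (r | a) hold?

Sat(r | a) = {s0, s1, s4, s6}
AG (r | a): greatest fixpoint, start Z0 = {s0, s1, s4, s6}, keep only states in Sat with every successor in Z. Z1 = {s1, s6}; fixed.
Sat(AG (r | a)) = {s1, s6}
s3 ∉ Sat(AG (r | a)) = {s1, s6}, so the formula does not hold at s3.

No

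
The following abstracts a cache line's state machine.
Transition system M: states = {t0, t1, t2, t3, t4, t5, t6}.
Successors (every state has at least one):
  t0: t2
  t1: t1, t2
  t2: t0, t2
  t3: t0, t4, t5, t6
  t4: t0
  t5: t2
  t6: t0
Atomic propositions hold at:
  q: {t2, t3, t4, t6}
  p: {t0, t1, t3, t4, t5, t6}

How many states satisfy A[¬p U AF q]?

6

Sat(¬p) = {t2}
AF q: least fixpoint, start Z0 = {t2, t3, t4, t6}, add states with every successor in Z. Z1 = {t0, t2, t3, t4, t5, t6}; fixed.
Sat(AF q) = {t0, t2, t3, t4, t5, t6}
A[¬p U AF q]: least fixpoint, start Z0 = Sat(AF q) = {t0, t2, t3, t4, t5, t6}, add states in Sat(¬p) with every successor in Z. Already a fixed point.
Sat(A[¬p U AF q]) = {t0, t2, t3, t4, t5, t6}
|Sat(A[¬p U AF q])| = |{t0, t2, t3, t4, t5, t6}| = 6.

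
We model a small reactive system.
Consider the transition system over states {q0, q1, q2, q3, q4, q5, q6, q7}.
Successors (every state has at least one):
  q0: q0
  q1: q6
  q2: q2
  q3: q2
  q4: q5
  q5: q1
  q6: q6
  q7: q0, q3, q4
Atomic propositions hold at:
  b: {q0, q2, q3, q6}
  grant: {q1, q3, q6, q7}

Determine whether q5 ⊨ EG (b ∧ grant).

No

Sat(b ∧ grant) = {q3, q6}
EG (b ∧ grant): greatest fixpoint, start Z0 = {q3, q6}, keep only states in Sat with some successor in Z. Z1 = {q6}; fixed.
Sat(EG (b ∧ grant)) = {q6}
q5 ∉ Sat(EG (b ∧ grant)) = {q6}, so the formula does not hold at q5.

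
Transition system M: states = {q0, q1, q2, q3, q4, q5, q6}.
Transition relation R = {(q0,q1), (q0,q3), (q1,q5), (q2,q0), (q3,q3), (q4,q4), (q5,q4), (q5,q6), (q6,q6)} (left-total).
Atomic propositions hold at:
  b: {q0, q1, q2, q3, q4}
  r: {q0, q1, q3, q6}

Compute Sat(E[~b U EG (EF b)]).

Sat(~b) = {q5, q6}
EF b: least fixpoint, start Z0 = {q0, q1, q2, q3, q4}, add states with some successor in Z. Z1 = {q0, q1, q2, q3, q4, q5}; fixed.
Sat(EF b) = {q0, q1, q2, q3, q4, q5}
EG (EF b): greatest fixpoint, start Z0 = {q0, q1, q2, q3, q4, q5}, keep only states in Sat with some successor in Z. Already a fixed point.
Sat(EG (EF b)) = {q0, q1, q2, q3, q4, q5}
E[~b U EG (EF b)]: least fixpoint, start Z0 = Sat(EG (EF b)) = {q0, q1, q2, q3, q4, q5}, add states in Sat(~b) with some successor in Z. Already a fixed point.
Sat(E[~b U EG (EF b)]) = {q0, q1, q2, q3, q4, q5}

{q0, q1, q2, q3, q4, q5}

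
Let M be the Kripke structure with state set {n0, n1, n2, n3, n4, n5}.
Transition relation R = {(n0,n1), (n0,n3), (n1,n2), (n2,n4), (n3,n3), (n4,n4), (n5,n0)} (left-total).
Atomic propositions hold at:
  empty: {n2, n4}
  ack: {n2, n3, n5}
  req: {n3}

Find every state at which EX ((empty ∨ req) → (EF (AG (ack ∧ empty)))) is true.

Sat(empty ∨ req) = {n2, n3, n4}
Sat(ack ∧ empty) = {n2}
AG (ack ∧ empty): greatest fixpoint, start Z0 = {n2}, keep only states in Sat with every successor in Z. Z1 = ∅; fixed.
Sat(AG (ack ∧ empty)) = ∅
EF (AG (ack ∧ empty)): least fixpoint, start Z0 = ∅, add states with some successor in Z. Already a fixed point.
Sat(EF (AG (ack ∧ empty))) = ∅
Sat((empty ∨ req) → (EF (AG (ack ∧ empty)))) = {n0, n1, n5}
Sat(EX ((empty ∨ req) → (EF (AG (ack ∧ empty))))) = {s : some successor in {n0, n1, n5}} = {n0, n5}

{n0, n5}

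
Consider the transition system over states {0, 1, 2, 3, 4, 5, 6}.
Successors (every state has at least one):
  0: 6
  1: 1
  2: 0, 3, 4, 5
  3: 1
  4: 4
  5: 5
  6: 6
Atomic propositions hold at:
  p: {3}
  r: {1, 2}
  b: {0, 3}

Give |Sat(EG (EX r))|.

Sat(EX r) = {s : some successor in {1, 2}} = {1, 3}
EG (EX r): greatest fixpoint, start Z0 = {1, 3}, keep only states in Sat with some successor in Z. Already a fixed point.
Sat(EG (EX r)) = {1, 3}
|Sat(EG (EX r))| = |{1, 3}| = 2.

2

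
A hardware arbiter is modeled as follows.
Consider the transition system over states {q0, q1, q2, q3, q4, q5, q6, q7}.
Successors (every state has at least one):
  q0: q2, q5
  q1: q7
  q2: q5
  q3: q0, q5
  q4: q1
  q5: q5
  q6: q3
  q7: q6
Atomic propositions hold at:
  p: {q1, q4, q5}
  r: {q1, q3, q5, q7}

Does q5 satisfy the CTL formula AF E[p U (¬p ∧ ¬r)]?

No

Sat(¬p) = {q0, q2, q3, q6, q7}
Sat(¬r) = {q0, q2, q4, q6}
Sat(¬p ∧ ¬r) = {q0, q2, q6}
E[p U (¬p ∧ ¬r)]: least fixpoint, start Z0 = Sat((¬p ∧ ¬r)) = {q0, q2, q6}, add states in Sat(p) with some successor in Z. Already a fixed point.
Sat(E[p U (¬p ∧ ¬r)]) = {q0, q2, q6}
AF E[p U (¬p ∧ ¬r)]: least fixpoint, start Z0 = {q0, q2, q6}, add states with every successor in Z. Z1 = {q0, q2, q6, q7}; Z2 = {q0, q1, q2, q6, q7}; Z3 = {q0, q1, q2, q4, q6, q7}; fixed.
Sat(AF E[p U (¬p ∧ ¬r)]) = {q0, q1, q2, q4, q6, q7}
q5 ∉ Sat(AF E[p U (¬p ∧ ¬r)]) = {q0, q1, q2, q4, q6, q7}, so the formula does not hold at q5.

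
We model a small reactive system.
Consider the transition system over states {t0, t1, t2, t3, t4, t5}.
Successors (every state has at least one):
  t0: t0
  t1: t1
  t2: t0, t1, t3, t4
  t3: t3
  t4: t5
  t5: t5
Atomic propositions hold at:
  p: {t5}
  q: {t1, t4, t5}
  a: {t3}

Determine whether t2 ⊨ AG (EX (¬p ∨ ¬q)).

No

Sat(¬p) = {t0, t1, t2, t3, t4}
Sat(¬q) = {t0, t2, t3}
Sat(¬p ∨ ¬q) = {t0, t1, t2, t3, t4}
Sat(EX (¬p ∨ ¬q)) = {s : some successor in {t0, t1, t2, t3, t4}} = {t0, t1, t2, t3}
AG (EX (¬p ∨ ¬q)): greatest fixpoint, start Z0 = {t0, t1, t2, t3}, keep only states in Sat with every successor in Z. Z1 = {t0, t1, t3}; fixed.
Sat(AG (EX (¬p ∨ ¬q))) = {t0, t1, t3}
t2 ∉ Sat(AG (EX (¬p ∨ ¬q))) = {t0, t1, t3}, so the formula does not hold at t2.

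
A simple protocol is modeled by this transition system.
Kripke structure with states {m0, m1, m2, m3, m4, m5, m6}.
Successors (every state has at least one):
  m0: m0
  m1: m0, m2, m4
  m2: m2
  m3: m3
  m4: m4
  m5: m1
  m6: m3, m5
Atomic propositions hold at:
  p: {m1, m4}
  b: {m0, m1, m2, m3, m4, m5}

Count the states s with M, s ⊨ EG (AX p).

1

Sat(AX p) = {s : every successor in {m1, m4}} = {m4, m5}
EG (AX p): greatest fixpoint, start Z0 = {m4, m5}, keep only states in Sat with some successor in Z. Z1 = {m4}; fixed.
Sat(EG (AX p)) = {m4}
|Sat(EG (AX p))| = |{m4}| = 1.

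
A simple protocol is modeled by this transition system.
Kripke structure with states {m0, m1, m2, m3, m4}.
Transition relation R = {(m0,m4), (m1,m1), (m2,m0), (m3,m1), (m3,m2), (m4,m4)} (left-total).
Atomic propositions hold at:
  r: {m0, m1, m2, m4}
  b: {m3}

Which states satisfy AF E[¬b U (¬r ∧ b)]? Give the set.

Sat(¬b) = {m0, m1, m2, m4}
Sat(¬r) = {m3}
Sat(¬r ∧ b) = {m3}
E[¬b U (¬r ∧ b)]: least fixpoint, start Z0 = Sat((¬r ∧ b)) = {m3}, add states in Sat(¬b) with some successor in Z. Already a fixed point.
Sat(E[¬b U (¬r ∧ b)]) = {m3}
AF E[¬b U (¬r ∧ b)]: least fixpoint, start Z0 = {m3}, add states with every successor in Z. Already a fixed point.
Sat(AF E[¬b U (¬r ∧ b)]) = {m3}

{m3}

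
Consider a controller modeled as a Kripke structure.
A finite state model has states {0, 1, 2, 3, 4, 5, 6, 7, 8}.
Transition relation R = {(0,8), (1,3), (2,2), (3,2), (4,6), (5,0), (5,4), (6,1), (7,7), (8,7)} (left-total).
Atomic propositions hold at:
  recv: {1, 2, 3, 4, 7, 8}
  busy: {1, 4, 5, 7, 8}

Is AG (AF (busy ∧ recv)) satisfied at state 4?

Sat(busy ∧ recv) = {1, 4, 7, 8}
AF (busy ∧ recv): least fixpoint, start Z0 = {1, 4, 7, 8}, add states with every successor in Z. Z1 = {0, 1, 4, 6, 7, 8}; Z2 = {0, 1, 4, 5, 6, 7, 8}; fixed.
Sat(AF (busy ∧ recv)) = {0, 1, 4, 5, 6, 7, 8}
AG (AF (busy ∧ recv)): greatest fixpoint, start Z0 = {0, 1, 4, 5, 6, 7, 8}, keep only states in Sat with every successor in Z. Z1 = {0, 4, 5, 6, 7, 8}; Z2 = {0, 4, 5, 7, 8}; Z3 = {0, 5, 7, 8}; Z4 = {0, 7, 8}; fixed.
Sat(AG (AF (busy ∧ recv))) = {0, 7, 8}
4 ∉ Sat(AG (AF (busy ∧ recv))) = {0, 7, 8}, so the formula does not hold at 4.

No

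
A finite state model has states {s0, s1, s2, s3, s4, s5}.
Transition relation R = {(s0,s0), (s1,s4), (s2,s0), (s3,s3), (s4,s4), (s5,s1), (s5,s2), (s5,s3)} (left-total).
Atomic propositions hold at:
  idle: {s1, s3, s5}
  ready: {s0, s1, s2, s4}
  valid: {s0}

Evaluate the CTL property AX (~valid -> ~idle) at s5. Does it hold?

Sat(~valid) = {s1, s2, s3, s4, s5}
Sat(~idle) = {s0, s2, s4}
Sat(~valid -> ~idle) = {s0, s2, s4}
Sat(AX (~valid -> ~idle)) = {s : every successor in {s0, s2, s4}} = {s0, s1, s2, s4}
s5 ∉ Sat(AX (~valid -> ~idle)) = {s0, s1, s2, s4}, so the formula does not hold at s5.

No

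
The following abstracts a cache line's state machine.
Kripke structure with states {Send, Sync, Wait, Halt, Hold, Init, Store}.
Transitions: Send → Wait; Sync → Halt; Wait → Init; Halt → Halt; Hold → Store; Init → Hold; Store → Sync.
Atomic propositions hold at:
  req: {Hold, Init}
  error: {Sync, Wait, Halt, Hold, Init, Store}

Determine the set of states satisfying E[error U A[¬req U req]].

Sat(¬req) = {Send, Sync, Wait, Halt, Store}
A[¬req U req]: least fixpoint, start Z0 = Sat(req) = {Hold, Init}, add states in Sat(¬req) with every successor in Z. Z1 = {Wait, Hold, Init}; Z2 = {Send, Wait, Hold, Init}; fixed.
Sat(A[¬req U req]) = {Send, Wait, Hold, Init}
E[error U A[¬req U req]]: least fixpoint, start Z0 = Sat(A[¬req U req]) = {Send, Wait, Hold, Init}, add states in Sat(error) with some successor in Z. Already a fixed point.
Sat(E[error U A[¬req U req]]) = {Send, Wait, Hold, Init}

{Send, Wait, Hold, Init}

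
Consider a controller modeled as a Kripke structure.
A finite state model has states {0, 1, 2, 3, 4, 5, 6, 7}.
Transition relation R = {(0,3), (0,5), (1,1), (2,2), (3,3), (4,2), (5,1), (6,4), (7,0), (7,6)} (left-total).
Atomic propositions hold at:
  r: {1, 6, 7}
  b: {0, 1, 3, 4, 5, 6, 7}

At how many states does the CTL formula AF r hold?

4

AF r: least fixpoint, start Z0 = {1, 6, 7}, add states with every successor in Z. Z1 = {1, 5, 6, 7}; fixed.
Sat(AF r) = {1, 5, 6, 7}
|Sat(AF r)| = |{1, 5, 6, 7}| = 4.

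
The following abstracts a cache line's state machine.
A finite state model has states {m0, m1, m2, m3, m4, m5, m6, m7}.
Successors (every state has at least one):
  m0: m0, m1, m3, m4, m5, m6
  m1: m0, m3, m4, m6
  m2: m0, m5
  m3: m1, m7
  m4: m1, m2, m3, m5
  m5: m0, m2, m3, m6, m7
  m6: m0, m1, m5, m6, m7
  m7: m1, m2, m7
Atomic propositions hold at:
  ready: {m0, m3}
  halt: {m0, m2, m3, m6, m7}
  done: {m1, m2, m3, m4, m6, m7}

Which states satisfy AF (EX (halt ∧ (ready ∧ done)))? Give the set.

{m0, m1, m2, m4, m5}

Sat(ready ∧ done) = {m3}
Sat(halt ∧ (ready ∧ done)) = {m3}
Sat(EX (halt ∧ (ready ∧ done))) = {s : some successor in {m3}} = {m0, m1, m4, m5}
AF (EX (halt ∧ (ready ∧ done))): least fixpoint, start Z0 = {m0, m1, m4, m5}, add states with every successor in Z. Z1 = {m0, m1, m2, m4, m5}; fixed.
Sat(AF (EX (halt ∧ (ready ∧ done)))) = {m0, m1, m2, m4, m5}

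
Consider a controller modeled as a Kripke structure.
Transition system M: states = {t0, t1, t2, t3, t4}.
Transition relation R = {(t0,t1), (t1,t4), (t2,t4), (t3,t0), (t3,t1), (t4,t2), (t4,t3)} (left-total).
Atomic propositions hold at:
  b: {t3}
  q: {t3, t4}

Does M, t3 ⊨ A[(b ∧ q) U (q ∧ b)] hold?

Yes

Sat(b ∧ q) = {t3}
Sat(q ∧ b) = {t3}
A[(b ∧ q) U (q ∧ b)]: least fixpoint, start Z0 = Sat((q ∧ b)) = {t3}, add states in Sat(b ∧ q) with every successor in Z. Already a fixed point.
Sat(A[(b ∧ q) U (q ∧ b)]) = {t3}
t3 ∈ Sat(A[(b ∧ q) U (q ∧ b)]) = {t3}, so the formula holds at t3.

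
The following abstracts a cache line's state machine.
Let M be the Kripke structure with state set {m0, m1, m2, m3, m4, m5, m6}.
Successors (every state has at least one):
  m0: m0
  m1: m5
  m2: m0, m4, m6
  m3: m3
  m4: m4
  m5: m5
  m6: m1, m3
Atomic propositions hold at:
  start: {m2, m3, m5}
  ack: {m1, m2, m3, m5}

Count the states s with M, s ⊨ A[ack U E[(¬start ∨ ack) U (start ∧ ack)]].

5

Sat(¬start) = {m0, m1, m4, m6}
Sat(¬start ∨ ack) = {m0, m1, m2, m3, m4, m5, m6}
Sat(start ∧ ack) = {m2, m3, m5}
E[(¬start ∨ ack) U (start ∧ ack)]: least fixpoint, start Z0 = Sat((start ∧ ack)) = {m2, m3, m5}, add states in Sat(¬start ∨ ack) with some successor in Z. Z1 = {m1, m2, m3, m5, m6}; fixed.
Sat(E[(¬start ∨ ack) U (start ∧ ack)]) = {m1, m2, m3, m5, m6}
A[ack U E[(¬start ∨ ack) U (start ∧ ack)]]: least fixpoint, start Z0 = Sat(E[(¬start ∨ ack) U (start ∧ ack)]) = {m1, m2, m3, m5, m6}, add states in Sat(ack) with every successor in Z. Already a fixed point.
Sat(A[ack U E[(¬start ∨ ack) U (start ∧ ack)]]) = {m1, m2, m3, m5, m6}
|Sat(A[ack U E[(¬start ∨ ack) U (start ∧ ack)]])| = |{m1, m2, m3, m5, m6}| = 5.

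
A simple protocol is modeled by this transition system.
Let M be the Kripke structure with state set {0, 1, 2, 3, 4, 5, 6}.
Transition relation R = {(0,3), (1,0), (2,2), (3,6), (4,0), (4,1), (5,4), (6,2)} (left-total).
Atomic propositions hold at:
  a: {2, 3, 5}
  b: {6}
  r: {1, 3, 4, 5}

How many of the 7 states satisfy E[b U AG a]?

AG a: greatest fixpoint, start Z0 = {2, 3, 5}, keep only states in Sat with every successor in Z. Z1 = {2}; fixed.
Sat(AG a) = {2}
E[b U AG a]: least fixpoint, start Z0 = Sat(AG a) = {2}, add states in Sat(b) with some successor in Z. Z1 = {2, 6}; fixed.
Sat(E[b U AG a]) = {2, 6}
|Sat(E[b U AG a])| = |{2, 6}| = 2.

2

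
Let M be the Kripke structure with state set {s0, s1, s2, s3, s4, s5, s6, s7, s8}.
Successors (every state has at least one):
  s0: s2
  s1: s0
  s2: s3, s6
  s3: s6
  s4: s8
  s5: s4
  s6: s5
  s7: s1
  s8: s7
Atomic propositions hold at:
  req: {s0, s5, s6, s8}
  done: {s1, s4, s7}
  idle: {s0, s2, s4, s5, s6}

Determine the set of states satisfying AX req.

{s1, s3, s4, s6}

Sat(AX req) = {s : every successor in {s0, s5, s6, s8}} = {s1, s3, s4, s6}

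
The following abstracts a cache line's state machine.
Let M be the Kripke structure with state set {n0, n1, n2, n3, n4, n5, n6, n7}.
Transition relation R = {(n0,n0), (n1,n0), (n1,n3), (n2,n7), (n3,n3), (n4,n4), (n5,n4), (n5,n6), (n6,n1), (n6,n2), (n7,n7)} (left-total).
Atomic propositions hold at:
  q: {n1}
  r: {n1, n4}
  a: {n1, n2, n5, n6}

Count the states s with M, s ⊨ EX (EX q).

Sat(EX q) = {s : some successor in {n1}} = {n6}
Sat(EX (EX q)) = {s : some successor in {n6}} = {n5}
|Sat(EX (EX q))| = |{n5}| = 1.

1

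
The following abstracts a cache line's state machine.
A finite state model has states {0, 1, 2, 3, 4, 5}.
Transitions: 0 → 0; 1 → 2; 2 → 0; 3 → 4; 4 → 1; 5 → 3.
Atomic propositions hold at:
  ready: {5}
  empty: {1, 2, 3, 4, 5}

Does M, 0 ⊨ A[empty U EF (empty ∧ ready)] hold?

Sat(empty ∧ ready) = {5}
EF (empty ∧ ready): least fixpoint, start Z0 = {5}, add states with some successor in Z. Already a fixed point.
Sat(EF (empty ∧ ready)) = {5}
A[empty U EF (empty ∧ ready)]: least fixpoint, start Z0 = Sat(EF (empty ∧ ready)) = {5}, add states in Sat(empty) with every successor in Z. Already a fixed point.
Sat(A[empty U EF (empty ∧ ready)]) = {5}
0 ∉ Sat(A[empty U EF (empty ∧ ready)]) = {5}, so the formula does not hold at 0.

No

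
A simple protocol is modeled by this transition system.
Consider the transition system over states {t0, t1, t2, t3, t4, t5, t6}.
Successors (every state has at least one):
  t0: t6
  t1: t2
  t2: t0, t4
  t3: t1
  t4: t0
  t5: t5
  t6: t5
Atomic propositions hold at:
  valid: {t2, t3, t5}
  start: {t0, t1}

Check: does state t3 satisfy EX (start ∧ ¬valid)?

Sat(¬valid) = {t0, t1, t4, t6}
Sat(start ∧ ¬valid) = {t0, t1}
Sat(EX (start ∧ ¬valid)) = {s : some successor in {t0, t1}} = {t2, t3, t4}
t3 ∈ Sat(EX (start ∧ ¬valid)) = {t2, t3, t4}, so the formula holds at t3.

Yes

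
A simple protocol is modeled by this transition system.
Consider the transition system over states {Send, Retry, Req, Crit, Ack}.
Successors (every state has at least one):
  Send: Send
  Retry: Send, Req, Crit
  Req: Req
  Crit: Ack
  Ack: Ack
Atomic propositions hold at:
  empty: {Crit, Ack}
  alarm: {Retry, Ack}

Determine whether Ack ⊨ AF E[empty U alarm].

E[empty U alarm]: least fixpoint, start Z0 = Sat(alarm) = {Retry, Ack}, add states in Sat(empty) with some successor in Z. Z1 = {Retry, Crit, Ack}; fixed.
Sat(E[empty U alarm]) = {Retry, Crit, Ack}
AF E[empty U alarm]: least fixpoint, start Z0 = {Retry, Crit, Ack}, add states with every successor in Z. Already a fixed point.
Sat(AF E[empty U alarm]) = {Retry, Crit, Ack}
Ack ∈ Sat(AF E[empty U alarm]) = {Retry, Crit, Ack}, so the formula holds at Ack.

Yes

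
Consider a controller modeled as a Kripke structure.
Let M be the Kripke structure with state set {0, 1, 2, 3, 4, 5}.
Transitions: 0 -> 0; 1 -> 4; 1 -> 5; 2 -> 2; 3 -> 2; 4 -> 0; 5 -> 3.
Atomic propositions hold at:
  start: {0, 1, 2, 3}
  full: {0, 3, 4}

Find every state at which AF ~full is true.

Sat(~full) = {1, 2, 5}
AF ~full: least fixpoint, start Z0 = {1, 2, 5}, add states with every successor in Z. Z1 = {1, 2, 3, 5}; fixed.
Sat(AF ~full) = {1, 2, 3, 5}

{1, 2, 3, 5}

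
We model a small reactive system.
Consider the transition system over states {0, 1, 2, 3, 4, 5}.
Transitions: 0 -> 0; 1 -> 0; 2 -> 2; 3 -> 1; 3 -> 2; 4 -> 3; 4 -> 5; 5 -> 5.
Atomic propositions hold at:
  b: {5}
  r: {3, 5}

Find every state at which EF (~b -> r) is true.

{3, 4, 5}

Sat(~b) = {0, 1, 2, 3, 4}
Sat(~b -> r) = {3, 5}
EF (~b -> r): least fixpoint, start Z0 = {3, 5}, add states with some successor in Z. Z1 = {3, 4, 5}; fixed.
Sat(EF (~b -> r)) = {3, 4, 5}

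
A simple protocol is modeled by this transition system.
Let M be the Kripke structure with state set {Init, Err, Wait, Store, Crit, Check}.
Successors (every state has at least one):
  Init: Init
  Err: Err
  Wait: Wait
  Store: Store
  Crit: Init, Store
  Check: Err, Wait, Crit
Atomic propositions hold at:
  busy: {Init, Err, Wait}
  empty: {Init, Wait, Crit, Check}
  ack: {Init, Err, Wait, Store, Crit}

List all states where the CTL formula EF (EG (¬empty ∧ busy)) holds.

Sat(¬empty) = {Err, Store}
Sat(¬empty ∧ busy) = {Err}
EG (¬empty ∧ busy): greatest fixpoint, start Z0 = {Err}, keep only states in Sat with some successor in Z. Already a fixed point.
Sat(EG (¬empty ∧ busy)) = {Err}
EF (EG (¬empty ∧ busy)): least fixpoint, start Z0 = {Err}, add states with some successor in Z. Z1 = {Err, Check}; fixed.
Sat(EF (EG (¬empty ∧ busy))) = {Err, Check}

{Err, Check}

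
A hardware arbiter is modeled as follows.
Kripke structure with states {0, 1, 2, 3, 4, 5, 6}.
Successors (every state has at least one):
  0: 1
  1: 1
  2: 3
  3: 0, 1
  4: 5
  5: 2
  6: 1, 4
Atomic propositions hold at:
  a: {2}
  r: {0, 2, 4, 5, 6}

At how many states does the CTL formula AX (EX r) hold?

2

Sat(EX r) = {s : some successor in {0, 2, 4, 5, 6}} = {3, 4, 5, 6}
Sat(AX (EX r)) = {s : every successor in {3, 4, 5, 6}} = {2, 4}
|Sat(AX (EX r))| = |{2, 4}| = 2.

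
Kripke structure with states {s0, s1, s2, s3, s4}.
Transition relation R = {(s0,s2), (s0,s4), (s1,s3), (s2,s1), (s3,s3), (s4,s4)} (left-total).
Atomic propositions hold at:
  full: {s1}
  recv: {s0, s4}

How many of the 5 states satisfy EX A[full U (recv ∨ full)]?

3

Sat(recv ∨ full) = {s0, s1, s4}
A[full U (recv ∨ full)]: least fixpoint, start Z0 = Sat((recv ∨ full)) = {s0, s1, s4}, add states in Sat(full) with every successor in Z. Already a fixed point.
Sat(A[full U (recv ∨ full)]) = {s0, s1, s4}
Sat(EX A[full U (recv ∨ full)]) = {s : some successor in {s0, s1, s4}} = {s0, s2, s4}
|Sat(EX A[full U (recv ∨ full)])| = |{s0, s2, s4}| = 3.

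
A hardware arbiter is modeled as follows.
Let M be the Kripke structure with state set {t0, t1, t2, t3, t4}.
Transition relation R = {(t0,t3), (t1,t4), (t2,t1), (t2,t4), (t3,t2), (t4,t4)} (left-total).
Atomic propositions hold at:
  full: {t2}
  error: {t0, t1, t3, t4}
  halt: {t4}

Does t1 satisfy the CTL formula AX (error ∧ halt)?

Sat(error ∧ halt) = {t4}
Sat(AX (error ∧ halt)) = {s : every successor in {t4}} = {t1, t4}
t1 ∈ Sat(AX (error ∧ halt)) = {t1, t4}, so the formula holds at t1.

Yes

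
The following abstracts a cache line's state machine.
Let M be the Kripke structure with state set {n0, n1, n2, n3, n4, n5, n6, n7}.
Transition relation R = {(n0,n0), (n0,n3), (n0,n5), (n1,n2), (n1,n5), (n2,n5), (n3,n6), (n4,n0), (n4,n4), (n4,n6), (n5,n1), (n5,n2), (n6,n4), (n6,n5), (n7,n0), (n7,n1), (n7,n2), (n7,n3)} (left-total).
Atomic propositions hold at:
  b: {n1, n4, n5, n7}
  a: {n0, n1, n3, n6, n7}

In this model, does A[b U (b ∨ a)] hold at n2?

No

Sat(b ∨ a) = {n0, n1, n3, n4, n5, n6, n7}
A[b U (b ∨ a)]: least fixpoint, start Z0 = Sat((b ∨ a)) = {n0, n1, n3, n4, n5, n6, n7}, add states in Sat(b) with every successor in Z. Already a fixed point.
Sat(A[b U (b ∨ a)]) = {n0, n1, n3, n4, n5, n6, n7}
n2 ∉ Sat(A[b U (b ∨ a)]) = {n0, n1, n3, n4, n5, n6, n7}, so the formula does not hold at n2.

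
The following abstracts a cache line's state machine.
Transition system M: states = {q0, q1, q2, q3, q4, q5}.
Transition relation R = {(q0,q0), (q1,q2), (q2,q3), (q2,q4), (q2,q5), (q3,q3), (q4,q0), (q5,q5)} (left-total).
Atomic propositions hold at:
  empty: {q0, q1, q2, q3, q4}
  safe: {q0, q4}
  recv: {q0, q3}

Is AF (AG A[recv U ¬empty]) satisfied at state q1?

No

Sat(¬empty) = {q5}
A[recv U ¬empty]: least fixpoint, start Z0 = Sat(¬empty) = {q5}, add states in Sat(recv) with every successor in Z. Already a fixed point.
Sat(A[recv U ¬empty]) = {q5}
AG A[recv U ¬empty]: greatest fixpoint, start Z0 = {q5}, keep only states in Sat with every successor in Z. Already a fixed point.
Sat(AG A[recv U ¬empty]) = {q5}
AF (AG A[recv U ¬empty]): least fixpoint, start Z0 = {q5}, add states with every successor in Z. Already a fixed point.
Sat(AF (AG A[recv U ¬empty])) = {q5}
q1 ∉ Sat(AF (AG A[recv U ¬empty])) = {q5}, so the formula does not hold at q1.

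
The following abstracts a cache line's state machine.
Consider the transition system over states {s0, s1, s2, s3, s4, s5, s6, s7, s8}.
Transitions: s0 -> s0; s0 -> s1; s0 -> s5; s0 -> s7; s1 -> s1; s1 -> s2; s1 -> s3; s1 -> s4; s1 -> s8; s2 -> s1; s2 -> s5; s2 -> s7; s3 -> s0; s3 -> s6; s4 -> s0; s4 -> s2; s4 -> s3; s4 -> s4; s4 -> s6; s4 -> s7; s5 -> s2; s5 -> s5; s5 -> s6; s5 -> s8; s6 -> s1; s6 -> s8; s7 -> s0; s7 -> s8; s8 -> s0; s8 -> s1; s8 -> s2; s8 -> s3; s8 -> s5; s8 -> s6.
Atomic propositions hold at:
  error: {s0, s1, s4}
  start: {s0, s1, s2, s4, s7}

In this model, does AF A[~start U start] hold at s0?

Sat(~start) = {s3, s5, s6, s8}
A[~start U start]: least fixpoint, start Z0 = Sat(start) = {s0, s1, s2, s4, s7}, add states in Sat(~start) with every successor in Z. Already a fixed point.
Sat(A[~start U start]) = {s0, s1, s2, s4, s7}
AF A[~start U start]: least fixpoint, start Z0 = {s0, s1, s2, s4, s7}, add states with every successor in Z. Already a fixed point.
Sat(AF A[~start U start]) = {s0, s1, s2, s4, s7}
s0 ∈ Sat(AF A[~start U start]) = {s0, s1, s2, s4, s7}, so the formula holds at s0.

Yes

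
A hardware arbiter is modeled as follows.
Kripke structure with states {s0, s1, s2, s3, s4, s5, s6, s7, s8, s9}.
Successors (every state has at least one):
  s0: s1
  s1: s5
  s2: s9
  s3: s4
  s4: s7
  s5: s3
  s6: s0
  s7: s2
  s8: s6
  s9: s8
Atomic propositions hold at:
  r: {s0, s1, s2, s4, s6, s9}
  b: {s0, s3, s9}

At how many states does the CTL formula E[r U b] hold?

5

E[r U b]: least fixpoint, start Z0 = Sat(b) = {s0, s3, s9}, add states in Sat(r) with some successor in Z. Z1 = {s0, s2, s3, s6, s9}; fixed.
Sat(E[r U b]) = {s0, s2, s3, s6, s9}
|Sat(E[r U b])| = |{s0, s2, s3, s6, s9}| = 5.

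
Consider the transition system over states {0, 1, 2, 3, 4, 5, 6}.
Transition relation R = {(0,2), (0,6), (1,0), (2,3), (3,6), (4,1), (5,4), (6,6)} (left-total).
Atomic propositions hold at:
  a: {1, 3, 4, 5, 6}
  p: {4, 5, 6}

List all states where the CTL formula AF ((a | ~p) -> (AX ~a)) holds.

Sat(~p) = {0, 1, 2, 3}
Sat(a | ~p) = {0, 1, 2, 3, 4, 5, 6}
Sat(~a) = {0, 2}
Sat(AX ~a) = {s : every successor in {0, 2}} = {1}
Sat((a | ~p) -> (AX ~a)) = {1}
AF ((a | ~p) -> (AX ~a)): least fixpoint, start Z0 = {1}, add states with every successor in Z. Z1 = {1, 4}; Z2 = {1, 4, 5}; fixed.
Sat(AF ((a | ~p) -> (AX ~a))) = {1, 4, 5}

{1, 4, 5}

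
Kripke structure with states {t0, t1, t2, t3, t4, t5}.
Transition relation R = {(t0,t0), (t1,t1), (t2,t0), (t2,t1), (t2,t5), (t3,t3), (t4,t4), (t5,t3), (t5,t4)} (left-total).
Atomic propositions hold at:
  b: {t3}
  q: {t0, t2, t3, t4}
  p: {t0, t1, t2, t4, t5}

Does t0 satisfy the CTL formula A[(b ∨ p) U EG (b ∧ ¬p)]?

Sat(b ∨ p) = {t0, t1, t2, t3, t4, t5}
Sat(¬p) = {t3}
Sat(b ∧ ¬p) = {t3}
EG (b ∧ ¬p): greatest fixpoint, start Z0 = {t3}, keep only states in Sat with some successor in Z. Already a fixed point.
Sat(EG (b ∧ ¬p)) = {t3}
A[(b ∨ p) U EG (b ∧ ¬p)]: least fixpoint, start Z0 = Sat(EG (b ∧ ¬p)) = {t3}, add states in Sat(b ∨ p) with every successor in Z. Already a fixed point.
Sat(A[(b ∨ p) U EG (b ∧ ¬p)]) = {t3}
t0 ∉ Sat(A[(b ∨ p) U EG (b ∧ ¬p)]) = {t3}, so the formula does not hold at t0.

No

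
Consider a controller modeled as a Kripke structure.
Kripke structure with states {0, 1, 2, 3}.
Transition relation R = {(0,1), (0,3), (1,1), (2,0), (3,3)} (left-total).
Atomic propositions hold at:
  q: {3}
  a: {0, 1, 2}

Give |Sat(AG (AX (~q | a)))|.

Sat(~q) = {0, 1, 2}
Sat(~q | a) = {0, 1, 2}
Sat(AX (~q | a)) = {s : every successor in {0, 1, 2}} = {1, 2}
AG (AX (~q | a)): greatest fixpoint, start Z0 = {1, 2}, keep only states in Sat with every successor in Z. Z1 = {1}; fixed.
Sat(AG (AX (~q | a))) = {1}
|Sat(AG (AX (~q | a)))| = |{1}| = 1.

1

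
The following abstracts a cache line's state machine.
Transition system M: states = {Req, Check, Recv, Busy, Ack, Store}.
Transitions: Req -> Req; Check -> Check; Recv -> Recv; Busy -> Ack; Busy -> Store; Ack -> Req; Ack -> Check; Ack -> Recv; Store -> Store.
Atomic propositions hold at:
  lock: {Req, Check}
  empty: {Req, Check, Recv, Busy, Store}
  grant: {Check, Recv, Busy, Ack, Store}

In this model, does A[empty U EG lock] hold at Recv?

EG lock: greatest fixpoint, start Z0 = {Req, Check}, keep only states in Sat with some successor in Z. Already a fixed point.
Sat(EG lock) = {Req, Check}
A[empty U EG lock]: least fixpoint, start Z0 = Sat(EG lock) = {Req, Check}, add states in Sat(empty) with every successor in Z. Already a fixed point.
Sat(A[empty U EG lock]) = {Req, Check}
Recv ∉ Sat(A[empty U EG lock]) = {Req, Check}, so the formula does not hold at Recv.

No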